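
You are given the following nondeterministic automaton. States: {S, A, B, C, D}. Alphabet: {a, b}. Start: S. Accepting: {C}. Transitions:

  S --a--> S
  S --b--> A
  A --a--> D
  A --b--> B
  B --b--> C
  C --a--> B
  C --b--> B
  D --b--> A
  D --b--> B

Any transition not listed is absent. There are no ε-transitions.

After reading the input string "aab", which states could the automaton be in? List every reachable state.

{A}

Start in {S}.
Read 'a': S→{S}; now {S}.
Read 'a': S→{S}; now {S}.
Read 'b': S→{A}; now {A}.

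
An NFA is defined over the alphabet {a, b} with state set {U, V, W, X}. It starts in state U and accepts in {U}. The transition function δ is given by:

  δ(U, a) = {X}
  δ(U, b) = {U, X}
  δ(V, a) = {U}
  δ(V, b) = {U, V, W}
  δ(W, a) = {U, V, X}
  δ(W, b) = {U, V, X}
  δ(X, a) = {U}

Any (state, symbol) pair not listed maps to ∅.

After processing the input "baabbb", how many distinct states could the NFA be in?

2

Start in {U}.
Read 'b': {U} → {U, X}.
Read 'a': {U, X} → {U, X}.
Read 'a': {U, X} → {U, X}.
Read 'b': {U, X} → {U, X}.
Read 'b': {U, X} → {U, X}.
Read 'b': {U, X} → {U, X}.
That set has 2 states.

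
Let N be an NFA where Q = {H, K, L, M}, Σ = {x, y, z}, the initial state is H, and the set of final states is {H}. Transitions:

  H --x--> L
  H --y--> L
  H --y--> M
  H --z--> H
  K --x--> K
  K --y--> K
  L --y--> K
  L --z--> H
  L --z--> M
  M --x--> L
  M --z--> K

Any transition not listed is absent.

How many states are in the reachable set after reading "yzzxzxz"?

Start in {H}.
Read 'y': {H} → {L, M}.
Read 'z': {L, M} → {H, K, M}.
Read 'z': {H, K, M} → {H, K}.
Read 'x': {H, K} → {K, L}.
Read 'z': {K, L} → {H, M}.
Read 'x': {H, M} → {L}.
Read 'z': {L} → {H, M}.
That set has 2 states.

2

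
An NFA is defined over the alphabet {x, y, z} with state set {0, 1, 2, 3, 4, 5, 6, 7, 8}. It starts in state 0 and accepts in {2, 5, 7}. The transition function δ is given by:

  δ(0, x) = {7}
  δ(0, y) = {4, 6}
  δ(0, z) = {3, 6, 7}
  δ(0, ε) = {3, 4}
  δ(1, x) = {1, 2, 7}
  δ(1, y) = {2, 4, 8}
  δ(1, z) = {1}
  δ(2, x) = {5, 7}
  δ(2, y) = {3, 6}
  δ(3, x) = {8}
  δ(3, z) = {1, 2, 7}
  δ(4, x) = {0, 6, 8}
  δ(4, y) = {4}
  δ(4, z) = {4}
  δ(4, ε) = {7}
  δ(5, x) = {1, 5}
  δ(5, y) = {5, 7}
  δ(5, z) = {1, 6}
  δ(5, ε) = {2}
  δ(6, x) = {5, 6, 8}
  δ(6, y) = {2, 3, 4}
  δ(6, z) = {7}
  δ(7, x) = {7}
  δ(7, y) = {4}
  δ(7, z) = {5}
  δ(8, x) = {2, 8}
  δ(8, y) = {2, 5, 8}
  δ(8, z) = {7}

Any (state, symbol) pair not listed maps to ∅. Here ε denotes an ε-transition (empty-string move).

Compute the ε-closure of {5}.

{2, 5}

Begin with {5}.
ε-move 5 → 2; add 2.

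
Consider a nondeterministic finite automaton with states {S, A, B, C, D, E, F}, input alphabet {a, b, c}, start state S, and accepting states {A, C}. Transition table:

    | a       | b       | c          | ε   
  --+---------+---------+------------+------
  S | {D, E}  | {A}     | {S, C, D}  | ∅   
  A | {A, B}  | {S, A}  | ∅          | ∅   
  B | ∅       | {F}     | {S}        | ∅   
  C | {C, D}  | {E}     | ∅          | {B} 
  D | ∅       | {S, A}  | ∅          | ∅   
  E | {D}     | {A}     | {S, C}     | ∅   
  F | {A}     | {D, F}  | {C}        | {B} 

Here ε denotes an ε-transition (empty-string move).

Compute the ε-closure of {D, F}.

{B, D, F}

Begin with {D, F}.
ε-move F → B; add B.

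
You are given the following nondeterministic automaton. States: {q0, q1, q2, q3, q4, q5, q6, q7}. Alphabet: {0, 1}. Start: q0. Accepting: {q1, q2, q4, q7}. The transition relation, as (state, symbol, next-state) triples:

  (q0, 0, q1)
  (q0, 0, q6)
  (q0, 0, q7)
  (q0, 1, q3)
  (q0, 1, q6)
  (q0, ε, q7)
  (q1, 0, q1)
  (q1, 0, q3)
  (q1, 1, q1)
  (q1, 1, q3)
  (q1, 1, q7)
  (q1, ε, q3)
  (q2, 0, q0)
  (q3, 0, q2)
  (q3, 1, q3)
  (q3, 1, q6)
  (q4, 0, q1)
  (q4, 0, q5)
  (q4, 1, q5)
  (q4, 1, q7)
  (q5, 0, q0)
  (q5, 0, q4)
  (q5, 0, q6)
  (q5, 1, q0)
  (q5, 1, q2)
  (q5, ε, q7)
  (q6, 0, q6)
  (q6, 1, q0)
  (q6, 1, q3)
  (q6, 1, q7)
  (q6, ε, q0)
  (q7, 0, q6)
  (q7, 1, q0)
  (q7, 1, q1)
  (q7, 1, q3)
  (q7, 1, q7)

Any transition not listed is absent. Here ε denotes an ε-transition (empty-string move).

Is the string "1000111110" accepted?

Start: ε-closure({q0}) = {q0, q7}.
Read '1': q0→{q3, q6}, q7→{q0, q1, q3, q7}; now {q0, q1, q3, q6, q7}.
Read '0': q0→{q1, q6, q7}, q1→{q1, q3}, q3→{q2}, q6→{q6}, q7→{q6}; union {q1, q2, q3, q6, q7}; ε-closure = {q0, q1, q2, q3, q6, q7}.
Read '0': q0→{q1, q6, q7}, q1→{q1, q3}, q2→{q0}, q3→{q2}, q6→{q6}, q7→{q6}; now {q0, q1, q2, q3, q6, q7}.
Read '0': q0→{q1, q6, q7}, q1→{q1, q3}, q2→{q0}, q3→{q2}, q6→{q6}, q7→{q6}; now {q0, q1, q2, q3, q6, q7}.
Read '1': q0→{q3, q6}, q1→{q1, q3, q7}, q2→∅, q3→{q3, q6}, q6→{q0, q3, q7}, q7→{q0, q1, q3, q7}; now {q0, q1, q3, q6, q7}.
Read '1': q0→{q3, q6}, q1→{q1, q3, q7}, q3→{q3, q6}, q6→{q0, q3, q7}, q7→{q0, q1, q3, q7}; now {q0, q1, q3, q6, q7}.
Read '1': q0→{q3, q6}, q1→{q1, q3, q7}, q3→{q3, q6}, q6→{q0, q3, q7}, q7→{q0, q1, q3, q7}; now {q0, q1, q3, q6, q7}.
Read '1': q0→{q3, q6}, q1→{q1, q3, q7}, q3→{q3, q6}, q6→{q0, q3, q7}, q7→{q0, q1, q3, q7}; now {q0, q1, q3, q6, q7}.
Read '1': q0→{q3, q6}, q1→{q1, q3, q7}, q3→{q3, q6}, q6→{q0, q3, q7}, q7→{q0, q1, q3, q7}; now {q0, q1, q3, q6, q7}.
Read '0': q0→{q1, q6, q7}, q1→{q1, q3}, q3→{q2}, q6→{q6}, q7→{q6}; union {q1, q2, q3, q6, q7}; ε-closure = {q0, q1, q2, q3, q6, q7}.
The final set {q0, q1, q2, q3, q6, q7} contains the accepting states q1, q2, q7.

Yes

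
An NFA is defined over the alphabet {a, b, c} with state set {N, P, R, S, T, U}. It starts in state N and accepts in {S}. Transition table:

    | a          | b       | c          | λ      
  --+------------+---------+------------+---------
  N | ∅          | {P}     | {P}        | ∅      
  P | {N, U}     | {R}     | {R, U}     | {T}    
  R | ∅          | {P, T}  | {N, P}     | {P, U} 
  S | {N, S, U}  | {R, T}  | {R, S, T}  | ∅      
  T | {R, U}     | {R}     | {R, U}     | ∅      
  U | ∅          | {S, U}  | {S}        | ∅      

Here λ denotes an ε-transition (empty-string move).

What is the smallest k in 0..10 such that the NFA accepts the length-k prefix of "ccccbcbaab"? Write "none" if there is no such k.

3

Start in {N}.
Read 'c': {N} → {P, T}.
Read 'c': {P, T} → {P, R, T, U}.
Read 'c': {P, R, T, U} → {N, P, R, S, T, U}.
None of the earlier sets intersect F, but {N, P, R, S, T, U} does.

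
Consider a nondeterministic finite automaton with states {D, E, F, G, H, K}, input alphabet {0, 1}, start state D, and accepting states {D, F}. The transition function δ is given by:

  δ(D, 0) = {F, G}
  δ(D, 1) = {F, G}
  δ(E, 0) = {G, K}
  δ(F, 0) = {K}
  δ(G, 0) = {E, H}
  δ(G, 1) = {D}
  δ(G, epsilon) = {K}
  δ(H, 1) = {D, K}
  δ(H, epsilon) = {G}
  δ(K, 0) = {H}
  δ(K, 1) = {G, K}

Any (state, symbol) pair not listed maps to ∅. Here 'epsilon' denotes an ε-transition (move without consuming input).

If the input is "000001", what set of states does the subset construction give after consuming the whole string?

{D, G, K}

Start in {D}.
Read '0': {D} → {F, G, K}.
Read '0': {F, G, K} → {E, G, H, K}.
Read '0': {E, G, H, K} → {E, G, H, K}.
Read '0': {E, G, H, K} → {E, G, H, K}.
Read '0': {E, G, H, K} → {E, G, H, K}.
Read '1': {E, G, H, K} → {D, G, K}.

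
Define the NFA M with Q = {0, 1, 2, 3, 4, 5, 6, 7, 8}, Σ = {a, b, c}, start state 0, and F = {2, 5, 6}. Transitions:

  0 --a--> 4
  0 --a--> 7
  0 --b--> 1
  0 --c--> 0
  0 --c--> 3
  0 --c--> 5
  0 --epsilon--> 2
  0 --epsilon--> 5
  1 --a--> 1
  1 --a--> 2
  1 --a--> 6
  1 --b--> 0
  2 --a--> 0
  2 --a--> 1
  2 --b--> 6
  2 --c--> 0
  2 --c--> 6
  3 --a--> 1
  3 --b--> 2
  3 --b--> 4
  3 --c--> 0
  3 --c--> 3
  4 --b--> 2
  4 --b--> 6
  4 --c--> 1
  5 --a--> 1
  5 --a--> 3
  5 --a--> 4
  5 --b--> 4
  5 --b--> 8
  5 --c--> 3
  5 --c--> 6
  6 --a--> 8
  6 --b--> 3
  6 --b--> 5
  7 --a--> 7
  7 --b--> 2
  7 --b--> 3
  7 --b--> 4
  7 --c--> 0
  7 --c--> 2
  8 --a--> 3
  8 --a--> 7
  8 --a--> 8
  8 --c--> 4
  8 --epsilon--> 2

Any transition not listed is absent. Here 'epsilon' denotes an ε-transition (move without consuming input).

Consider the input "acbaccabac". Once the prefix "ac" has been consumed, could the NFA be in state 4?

Start: ε-closure({0}) = {0, 2, 5}.
Read 'a': 0→{4, 7}, 2→{0, 1}, 5→{1, 3, 4}; union {0, 1, 3, 4, 7}; ε-closure = {0, 1, 2, 3, 4, 5, 7}.
Read 'c': 0→{0, 3, 5}, 1→∅, 2→{0, 6}, 3→{0, 3}, 4→{1}, 5→{3, 6}, 7→{0, 2}; now {0, 1, 2, 3, 5, 6}.
State 4 is not in {0, 1, 2, 3, 5, 6}.

No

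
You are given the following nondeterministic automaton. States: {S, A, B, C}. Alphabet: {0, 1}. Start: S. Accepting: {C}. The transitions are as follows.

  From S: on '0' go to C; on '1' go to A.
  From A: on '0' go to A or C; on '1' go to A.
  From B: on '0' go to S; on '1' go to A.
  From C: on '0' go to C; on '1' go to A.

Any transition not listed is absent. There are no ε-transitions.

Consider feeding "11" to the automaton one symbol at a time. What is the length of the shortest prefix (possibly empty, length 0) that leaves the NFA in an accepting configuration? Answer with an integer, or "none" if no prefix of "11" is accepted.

Start in {S}.
Read '1': {S} → {A}.
Read '1': {A} → {A}.
No reachable set along the way intersects F.

none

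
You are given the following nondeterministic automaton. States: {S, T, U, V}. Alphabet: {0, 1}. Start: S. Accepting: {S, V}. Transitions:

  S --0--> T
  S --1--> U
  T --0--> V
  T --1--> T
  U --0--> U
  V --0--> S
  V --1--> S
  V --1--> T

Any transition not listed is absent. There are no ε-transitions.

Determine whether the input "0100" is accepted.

Start in {S}.
Read '0': S→{T}; now {T}.
Read '1': T→{T}; now {T}.
Read '0': T→{V}; now {V}.
Read '0': V→{S}; now {S}.
The final set {S} contains the accepting state S.

Yes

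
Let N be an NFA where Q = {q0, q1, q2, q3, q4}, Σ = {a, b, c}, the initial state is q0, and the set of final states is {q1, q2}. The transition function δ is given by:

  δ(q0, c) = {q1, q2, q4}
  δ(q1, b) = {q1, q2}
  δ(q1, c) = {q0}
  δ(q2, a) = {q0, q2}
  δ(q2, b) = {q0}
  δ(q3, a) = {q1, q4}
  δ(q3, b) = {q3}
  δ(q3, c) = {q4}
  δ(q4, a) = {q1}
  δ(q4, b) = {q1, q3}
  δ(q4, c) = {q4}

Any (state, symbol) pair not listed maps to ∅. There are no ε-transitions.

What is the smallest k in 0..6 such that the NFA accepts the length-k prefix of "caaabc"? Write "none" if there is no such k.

Start in {q0}.
Read 'c': {q0} → {q1, q2, q4}.
None of the earlier sets intersect F, but {q1, q2, q4} does.

1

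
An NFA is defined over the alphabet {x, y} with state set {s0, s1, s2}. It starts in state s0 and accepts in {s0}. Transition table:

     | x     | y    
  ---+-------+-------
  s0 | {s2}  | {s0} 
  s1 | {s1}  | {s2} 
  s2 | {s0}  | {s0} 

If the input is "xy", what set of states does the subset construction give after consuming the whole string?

Start in {s0}.
Read 'x': {s0} → {s2}.
Read 'y': {s2} → {s0}.

{s0}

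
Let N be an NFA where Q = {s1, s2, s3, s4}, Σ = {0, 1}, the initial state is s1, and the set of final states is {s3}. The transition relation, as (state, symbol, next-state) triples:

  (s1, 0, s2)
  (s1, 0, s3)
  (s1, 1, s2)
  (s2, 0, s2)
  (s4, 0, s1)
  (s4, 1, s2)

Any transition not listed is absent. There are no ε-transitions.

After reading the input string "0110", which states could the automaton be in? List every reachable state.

∅

Start in {s1}.
Read '0': {s1} → {s2, s3}.
Read '1': {s2, s3} → ∅.
The set is empty and remains empty for the remaining 2 symbols.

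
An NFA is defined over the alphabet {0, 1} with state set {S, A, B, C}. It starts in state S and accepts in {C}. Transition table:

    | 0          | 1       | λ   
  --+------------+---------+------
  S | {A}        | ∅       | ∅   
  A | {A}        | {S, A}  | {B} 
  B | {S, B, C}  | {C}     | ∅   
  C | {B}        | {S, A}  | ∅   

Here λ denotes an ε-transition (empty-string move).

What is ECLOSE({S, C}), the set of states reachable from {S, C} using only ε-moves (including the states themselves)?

Begin with {S, C}.
No ε-moves leave this set, so the closure equals the set itself.

{S, C}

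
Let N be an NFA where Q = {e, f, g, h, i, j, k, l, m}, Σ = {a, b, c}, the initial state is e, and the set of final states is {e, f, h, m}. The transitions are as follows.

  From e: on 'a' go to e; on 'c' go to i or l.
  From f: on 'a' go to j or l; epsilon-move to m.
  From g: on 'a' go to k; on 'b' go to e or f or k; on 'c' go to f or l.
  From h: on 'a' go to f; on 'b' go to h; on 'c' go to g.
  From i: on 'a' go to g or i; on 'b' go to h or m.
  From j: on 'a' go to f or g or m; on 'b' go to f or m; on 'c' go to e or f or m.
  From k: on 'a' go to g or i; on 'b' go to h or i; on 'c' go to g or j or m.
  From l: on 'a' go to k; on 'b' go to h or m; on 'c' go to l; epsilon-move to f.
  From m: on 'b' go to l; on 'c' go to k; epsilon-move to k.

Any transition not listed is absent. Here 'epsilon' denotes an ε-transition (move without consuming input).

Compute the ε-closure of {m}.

{k, m}

Begin with {m}.
ε-move m → k; add k.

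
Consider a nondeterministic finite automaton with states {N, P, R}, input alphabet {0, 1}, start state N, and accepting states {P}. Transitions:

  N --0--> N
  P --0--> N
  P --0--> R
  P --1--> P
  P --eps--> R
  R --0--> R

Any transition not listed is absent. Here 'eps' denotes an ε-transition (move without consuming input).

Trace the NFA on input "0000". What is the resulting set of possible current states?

{N}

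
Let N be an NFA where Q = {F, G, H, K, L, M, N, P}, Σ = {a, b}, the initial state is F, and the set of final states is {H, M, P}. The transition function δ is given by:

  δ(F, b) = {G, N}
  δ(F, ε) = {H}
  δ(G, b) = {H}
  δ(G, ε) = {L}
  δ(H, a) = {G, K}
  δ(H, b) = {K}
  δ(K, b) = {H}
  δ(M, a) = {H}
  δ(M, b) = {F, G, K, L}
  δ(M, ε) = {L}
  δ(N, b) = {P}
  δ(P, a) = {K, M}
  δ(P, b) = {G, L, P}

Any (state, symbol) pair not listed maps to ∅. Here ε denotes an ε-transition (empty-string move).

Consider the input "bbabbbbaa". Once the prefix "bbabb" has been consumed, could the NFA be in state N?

Start: ε-closure({F}) = {F, H}.
Read 'b': {F, H} → {G, K, L, N}.
Read 'b': {G, K, L, N} → {H, P}.
Read 'a': {H, P} → {G, K, L, M}.
Read 'b': {G, K, L, M} → {F, G, H, K, L}.
Read 'b': {F, G, H, K, L} → {G, H, K, L, N}.
State N is in {G, H, K, L, N}.

Yes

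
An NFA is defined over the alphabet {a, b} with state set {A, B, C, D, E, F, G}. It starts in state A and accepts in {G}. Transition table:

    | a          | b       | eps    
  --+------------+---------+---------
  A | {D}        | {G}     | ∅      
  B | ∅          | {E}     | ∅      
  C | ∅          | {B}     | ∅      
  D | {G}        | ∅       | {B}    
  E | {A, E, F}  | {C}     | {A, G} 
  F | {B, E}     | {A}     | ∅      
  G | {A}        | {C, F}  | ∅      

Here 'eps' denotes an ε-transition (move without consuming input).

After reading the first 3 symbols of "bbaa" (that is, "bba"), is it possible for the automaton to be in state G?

Yes

Start in {A}.
Read 'b': {A} → {G}.
Read 'b': {G} → {C, F}.
Read 'a': {C, F} → {A, B, E, G}.
State G is in {A, B, E, G}.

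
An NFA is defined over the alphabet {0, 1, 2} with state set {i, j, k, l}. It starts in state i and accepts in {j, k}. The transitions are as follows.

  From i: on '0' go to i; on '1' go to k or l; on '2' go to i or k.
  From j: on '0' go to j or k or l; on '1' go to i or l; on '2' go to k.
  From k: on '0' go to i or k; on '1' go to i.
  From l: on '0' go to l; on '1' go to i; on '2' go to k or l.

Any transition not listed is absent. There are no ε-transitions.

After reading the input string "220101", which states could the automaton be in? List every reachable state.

Start in {i}.
Read '2': i→{i, k}; now {i, k}.
Read '2': i→{i, k}, k→∅; now {i, k}.
Read '0': i→{i}, k→{i, k}; now {i, k}.
Read '1': i→{k, l}, k→{i}; now {i, k, l}.
Read '0': i→{i}, k→{i, k}, l→{l}; now {i, k, l}.
Read '1': i→{k, l}, k→{i}, l→{i}; now {i, k, l}.

{i, k, l}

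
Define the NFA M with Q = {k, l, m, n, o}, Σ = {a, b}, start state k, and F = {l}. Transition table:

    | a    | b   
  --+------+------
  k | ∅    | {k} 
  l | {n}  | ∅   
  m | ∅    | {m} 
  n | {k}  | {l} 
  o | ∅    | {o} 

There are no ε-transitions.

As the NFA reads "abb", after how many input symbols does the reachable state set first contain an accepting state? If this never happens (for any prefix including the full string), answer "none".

Start in {k}.
Read 'a': {k} → ∅.
The set is empty and remains empty for the remaining 2 symbols.
No reachable set along the way intersects F.

none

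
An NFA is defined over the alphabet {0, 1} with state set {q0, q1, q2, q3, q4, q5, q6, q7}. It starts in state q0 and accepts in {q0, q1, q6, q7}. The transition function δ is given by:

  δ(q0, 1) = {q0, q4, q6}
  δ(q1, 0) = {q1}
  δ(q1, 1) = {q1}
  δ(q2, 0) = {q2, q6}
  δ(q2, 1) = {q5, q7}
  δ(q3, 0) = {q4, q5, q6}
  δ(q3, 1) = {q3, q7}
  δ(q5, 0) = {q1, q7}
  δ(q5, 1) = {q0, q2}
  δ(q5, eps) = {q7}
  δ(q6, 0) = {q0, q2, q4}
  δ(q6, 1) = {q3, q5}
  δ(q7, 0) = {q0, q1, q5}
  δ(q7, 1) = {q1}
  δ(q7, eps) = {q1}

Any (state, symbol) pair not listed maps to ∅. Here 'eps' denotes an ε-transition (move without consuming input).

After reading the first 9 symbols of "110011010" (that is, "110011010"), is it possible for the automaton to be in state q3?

Start in {q0}.
Read '1': {q0} → {q0, q4, q6}.
Read '1': {q0, q4, q6} → {q0, q1, q3, q4, q5, q6, q7}.
Read '0': {q0, q1, q3, q4, q5, q6, q7} → {q0, q1, q2, q4, q5, q6, q7}.
Read '0': {q0, q1, q2, q4, q5, q6, q7} → {q0, q1, q2, q4, q5, q6, q7}.
Read '1': {q0, q1, q2, q4, q5, q6, q7} → {q0, q1, q2, q3, q4, q5, q6, q7}.
Read '1': {q0, q1, q2, q3, q4, q5, q6, q7} → {q0, q1, q2, q3, q4, q5, q6, q7}.
Read '0': {q0, q1, q2, q3, q4, q5, q6, q7} → {q0, q1, q2, q4, q5, q6, q7}.
Read '1': {q0, q1, q2, q4, q5, q6, q7} → {q0, q1, q2, q3, q4, q5, q6, q7}.
Read '0': {q0, q1, q2, q3, q4, q5, q6, q7} → {q0, q1, q2, q4, q5, q6, q7}.
State q3 is not in {q0, q1, q2, q4, q5, q6, q7}.

No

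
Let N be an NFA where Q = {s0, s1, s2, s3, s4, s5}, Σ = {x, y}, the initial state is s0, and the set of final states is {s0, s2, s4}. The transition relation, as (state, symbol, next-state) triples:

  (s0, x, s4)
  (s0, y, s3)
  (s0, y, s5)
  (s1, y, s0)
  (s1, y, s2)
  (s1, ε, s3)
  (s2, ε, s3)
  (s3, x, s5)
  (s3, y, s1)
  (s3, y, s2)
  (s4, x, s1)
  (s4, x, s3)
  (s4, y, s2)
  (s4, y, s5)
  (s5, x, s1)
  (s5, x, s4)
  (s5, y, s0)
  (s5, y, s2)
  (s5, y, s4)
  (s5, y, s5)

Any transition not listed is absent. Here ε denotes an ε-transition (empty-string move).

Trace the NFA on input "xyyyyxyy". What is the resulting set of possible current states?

{s0, s1, s2, s3, s4, s5}

Start in {s0}.
Read 'x': {s0} → {s4}.
Read 'y': {s4} → {s2, s3, s5}.
Read 'y': {s2, s3, s5} → {s0, s1, s2, s3, s4, s5}.
Read 'y': {s0, s1, s2, s3, s4, s5} → {s0, s1, s2, s3, s4, s5}.
Read 'y': {s0, s1, s2, s3, s4, s5} → {s0, s1, s2, s3, s4, s5}.
Read 'x': {s0, s1, s2, s3, s4, s5} → {s1, s3, s4, s5}.
Read 'y': {s1, s3, s4, s5} → {s0, s1, s2, s3, s4, s5}.
Read 'y': {s0, s1, s2, s3, s4, s5} → {s0, s1, s2, s3, s4, s5}.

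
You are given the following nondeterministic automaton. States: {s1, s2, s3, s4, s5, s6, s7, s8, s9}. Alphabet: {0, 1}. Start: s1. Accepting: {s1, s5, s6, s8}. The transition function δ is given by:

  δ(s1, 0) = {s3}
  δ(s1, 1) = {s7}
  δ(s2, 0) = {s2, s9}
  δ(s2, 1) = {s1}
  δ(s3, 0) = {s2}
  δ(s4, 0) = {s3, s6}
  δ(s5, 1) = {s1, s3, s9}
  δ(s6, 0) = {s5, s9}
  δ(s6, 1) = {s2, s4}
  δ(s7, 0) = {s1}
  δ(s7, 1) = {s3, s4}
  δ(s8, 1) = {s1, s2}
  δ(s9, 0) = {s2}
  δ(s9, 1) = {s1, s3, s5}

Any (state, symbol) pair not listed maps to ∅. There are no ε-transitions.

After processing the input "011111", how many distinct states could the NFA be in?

Start in {s1}.
Read '0': s1→{s3}; now {s3}.
Read '1': s3→∅; now ∅.
The set is empty and remains empty for the remaining 4 symbols.
That set has 0 states.

0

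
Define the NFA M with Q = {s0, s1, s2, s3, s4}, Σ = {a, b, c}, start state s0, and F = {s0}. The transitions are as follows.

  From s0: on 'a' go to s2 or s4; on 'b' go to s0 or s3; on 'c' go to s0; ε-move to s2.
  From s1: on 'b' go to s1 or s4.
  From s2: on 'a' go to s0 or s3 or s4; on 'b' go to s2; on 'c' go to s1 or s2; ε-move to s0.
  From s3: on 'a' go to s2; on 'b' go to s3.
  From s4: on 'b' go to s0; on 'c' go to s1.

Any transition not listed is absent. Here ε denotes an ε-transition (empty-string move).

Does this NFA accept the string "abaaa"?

Yes

Start: ε-closure({s0}) = {s0, s2}.
Read 'a': s0→{s2, s4}, s2→{s0, s3, s4}; now {s0, s2, s3, s4}.
Read 'b': s0→{s0, s3}, s2→{s2}, s3→{s3}, s4→{s0}; now {s0, s2, s3}.
Read 'a': s0→{s2, s4}, s2→{s0, s3, s4}, s3→{s2}; now {s0, s2, s3, s4}.
Read 'a': s0→{s2, s4}, s2→{s0, s3, s4}, s3→{s2}, s4→∅; now {s0, s2, s3, s4}.
Read 'a': s0→{s2, s4}, s2→{s0, s3, s4}, s3→{s2}, s4→∅; now {s0, s2, s3, s4}.
The final set {s0, s2, s3, s4} contains the accepting state s0.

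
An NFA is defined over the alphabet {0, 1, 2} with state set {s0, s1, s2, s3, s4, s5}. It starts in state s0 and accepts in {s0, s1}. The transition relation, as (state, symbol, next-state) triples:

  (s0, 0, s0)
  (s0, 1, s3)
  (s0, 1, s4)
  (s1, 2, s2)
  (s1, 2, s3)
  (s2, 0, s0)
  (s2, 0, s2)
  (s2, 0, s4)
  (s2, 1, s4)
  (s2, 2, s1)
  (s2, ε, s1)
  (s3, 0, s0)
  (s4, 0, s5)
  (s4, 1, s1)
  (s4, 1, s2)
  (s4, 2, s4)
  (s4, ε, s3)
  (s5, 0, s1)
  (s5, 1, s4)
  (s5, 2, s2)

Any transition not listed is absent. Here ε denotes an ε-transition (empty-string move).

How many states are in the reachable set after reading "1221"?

2

Start in {s0}.
Read '1': {s0} → {s3, s4}.
Read '2': {s3, s4} → {s3, s4}.
Read '2': {s3, s4} → {s3, s4}.
Read '1': {s3, s4} → {s1, s2}.
That set has 2 states.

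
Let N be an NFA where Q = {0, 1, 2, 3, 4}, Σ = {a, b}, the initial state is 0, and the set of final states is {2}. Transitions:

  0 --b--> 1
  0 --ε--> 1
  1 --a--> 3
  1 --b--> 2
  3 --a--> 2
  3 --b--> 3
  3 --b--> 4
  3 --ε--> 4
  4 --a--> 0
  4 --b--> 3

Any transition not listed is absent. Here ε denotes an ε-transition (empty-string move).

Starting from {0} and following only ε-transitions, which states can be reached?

Begin with {0}.
ε-move 0 → 1; add 1.

{0, 1}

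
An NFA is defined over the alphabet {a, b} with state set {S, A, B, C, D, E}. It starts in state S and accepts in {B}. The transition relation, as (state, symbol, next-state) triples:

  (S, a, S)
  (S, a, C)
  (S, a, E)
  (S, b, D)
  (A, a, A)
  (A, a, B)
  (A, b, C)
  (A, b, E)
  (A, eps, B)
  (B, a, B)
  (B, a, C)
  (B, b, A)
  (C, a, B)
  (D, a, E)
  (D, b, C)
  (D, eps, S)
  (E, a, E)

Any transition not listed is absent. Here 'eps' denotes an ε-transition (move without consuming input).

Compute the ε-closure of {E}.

Begin with {E}.
No ε-moves leave this set, so the closure equals the set itself.

{E}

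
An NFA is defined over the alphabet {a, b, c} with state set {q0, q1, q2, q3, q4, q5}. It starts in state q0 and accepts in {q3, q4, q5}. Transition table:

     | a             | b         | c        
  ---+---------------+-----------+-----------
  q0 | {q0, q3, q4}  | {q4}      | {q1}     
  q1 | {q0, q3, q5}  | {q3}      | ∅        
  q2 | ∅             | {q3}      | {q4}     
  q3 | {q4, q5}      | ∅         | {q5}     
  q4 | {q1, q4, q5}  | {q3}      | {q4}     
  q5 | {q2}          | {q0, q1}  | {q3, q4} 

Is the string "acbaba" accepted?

Yes

Start in {q0}.
Read 'a': q0→{q0, q3, q4}; now {q0, q3, q4}.
Read 'c': q0→{q1}, q3→{q5}, q4→{q4}; now {q1, q4, q5}.
Read 'b': q1→{q3}, q4→{q3}, q5→{q0, q1}; now {q0, q1, q3}.
Read 'a': q0→{q0, q3, q4}, q1→{q0, q3, q5}, q3→{q4, q5}; now {q0, q3, q4, q5}.
Read 'b': q0→{q4}, q3→∅, q4→{q3}, q5→{q0, q1}; now {q0, q1, q3, q4}.
Read 'a': q0→{q0, q3, q4}, q1→{q0, q3, q5}, q3→{q4, q5}, q4→{q1, q4, q5}; now {q0, q1, q3, q4, q5}.
The final set {q0, q1, q3, q4, q5} contains the accepting states q3, q4, q5.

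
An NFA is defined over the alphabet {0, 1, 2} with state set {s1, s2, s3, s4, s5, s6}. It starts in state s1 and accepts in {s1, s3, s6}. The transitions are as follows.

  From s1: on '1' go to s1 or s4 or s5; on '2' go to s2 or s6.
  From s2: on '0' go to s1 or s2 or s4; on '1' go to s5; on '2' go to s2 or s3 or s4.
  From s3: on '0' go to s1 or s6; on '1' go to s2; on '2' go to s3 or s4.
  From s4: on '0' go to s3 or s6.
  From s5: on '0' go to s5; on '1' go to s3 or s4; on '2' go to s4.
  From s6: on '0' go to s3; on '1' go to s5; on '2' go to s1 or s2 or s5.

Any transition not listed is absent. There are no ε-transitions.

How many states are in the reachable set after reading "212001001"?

5

Start in {s1}.
Read '2': s1→{s2, s6}; now {s2, s6}.
Read '1': s2→{s5}, s6→{s5}; now {s5}.
Read '2': s5→{s4}; now {s4}.
Read '0': s4→{s3, s6}; now {s3, s6}.
Read '0': s3→{s1, s6}, s6→{s3}; now {s1, s3, s6}.
Read '1': s1→{s1, s4, s5}, s3→{s2}, s6→{s5}; now {s1, s2, s4, s5}.
Read '0': s1→∅, s2→{s1, s2, s4}, s4→{s3, s6}, s5→{s5}; now {s1, s2, s3, s4, s5, s6}.
Read '0': s1→∅, s2→{s1, s2, s4}, s3→{s1, s6}, s4→{s3, s6}, s5→{s5}, s6→{s3}; now {s1, s2, s3, s4, s5, s6}.
Read '1': s1→{s1, s4, s5}, s2→{s5}, s3→{s2}, s4→∅, s5→{s3, s4}, s6→{s5}; now {s1, s2, s3, s4, s5}.
That set has 5 states.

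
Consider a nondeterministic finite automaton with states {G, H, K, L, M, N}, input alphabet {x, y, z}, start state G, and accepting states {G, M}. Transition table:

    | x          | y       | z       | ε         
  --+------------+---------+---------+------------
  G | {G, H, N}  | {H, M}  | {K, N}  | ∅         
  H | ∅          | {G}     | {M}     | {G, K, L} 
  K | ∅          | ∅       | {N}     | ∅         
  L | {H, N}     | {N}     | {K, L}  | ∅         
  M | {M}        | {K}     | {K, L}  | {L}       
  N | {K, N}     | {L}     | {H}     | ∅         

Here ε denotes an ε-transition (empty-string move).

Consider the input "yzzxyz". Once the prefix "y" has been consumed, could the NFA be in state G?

Yes

Start in {G}.
Read 'y': G→{H, M}; union {H, M}; ε-closure = {G, H, K, L, M}.
State G is in {G, H, K, L, M}.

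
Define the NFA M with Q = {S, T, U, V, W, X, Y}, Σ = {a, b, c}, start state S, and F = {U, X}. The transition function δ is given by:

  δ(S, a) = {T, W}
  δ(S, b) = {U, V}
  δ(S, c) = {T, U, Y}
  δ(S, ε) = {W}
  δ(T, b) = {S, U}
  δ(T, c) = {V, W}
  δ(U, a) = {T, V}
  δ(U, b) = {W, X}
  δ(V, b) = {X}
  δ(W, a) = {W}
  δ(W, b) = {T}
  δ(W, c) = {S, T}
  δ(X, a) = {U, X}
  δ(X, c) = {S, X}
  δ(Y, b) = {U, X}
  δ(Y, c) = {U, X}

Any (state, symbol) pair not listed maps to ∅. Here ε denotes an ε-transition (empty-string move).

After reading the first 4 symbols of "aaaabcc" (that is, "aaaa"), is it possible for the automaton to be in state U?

Start: ε-closure({S}) = {S, W}.
Read 'a': S→{T, W}, W→{W}; now {T, W}.
Read 'a': T→∅, W→{W}; now {W}.
Read 'a': W→{W}; now {W}.
Read 'a': W→{W}; now {W}.
State U is not in {W}.

No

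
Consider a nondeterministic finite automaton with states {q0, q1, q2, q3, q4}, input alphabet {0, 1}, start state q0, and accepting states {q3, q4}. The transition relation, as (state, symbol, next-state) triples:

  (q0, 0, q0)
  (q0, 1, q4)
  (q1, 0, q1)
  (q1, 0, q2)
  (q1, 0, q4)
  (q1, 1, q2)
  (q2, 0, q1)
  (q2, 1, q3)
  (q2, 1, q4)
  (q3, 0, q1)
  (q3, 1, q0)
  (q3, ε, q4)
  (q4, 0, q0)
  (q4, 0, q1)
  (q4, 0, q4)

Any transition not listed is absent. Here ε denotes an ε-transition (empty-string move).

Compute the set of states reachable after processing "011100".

Start in {q0}.
Read '0': {q0} → {q0}.
Read '1': {q0} → {q4}.
Read '1': {q4} → ∅.
The set is empty and remains empty for the remaining 3 symbols.

∅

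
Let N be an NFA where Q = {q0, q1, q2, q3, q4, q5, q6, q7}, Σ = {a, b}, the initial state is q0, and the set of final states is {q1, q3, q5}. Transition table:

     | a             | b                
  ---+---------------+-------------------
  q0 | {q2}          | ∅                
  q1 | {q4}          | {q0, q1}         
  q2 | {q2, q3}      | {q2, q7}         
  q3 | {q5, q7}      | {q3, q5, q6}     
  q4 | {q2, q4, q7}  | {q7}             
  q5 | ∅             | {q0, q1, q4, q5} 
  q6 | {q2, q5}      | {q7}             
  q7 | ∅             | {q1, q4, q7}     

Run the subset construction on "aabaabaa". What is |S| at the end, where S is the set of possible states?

Start in {q0}.
Read 'a': {q0} → {q2}.
Read 'a': {q2} → {q2, q3}.
Read 'b': {q2, q3} → {q2, q3, q5, q6, q7}.
Read 'a': {q2, q3, q5, q6, q7} → {q2, q3, q5, q7}.
Read 'a': {q2, q3, q5, q7} → {q2, q3, q5, q7}.
Read 'b': {q2, q3, q5, q7} → {q0, q1, q2, q3, q4, q5, q6, q7}.
Read 'a': {q0, q1, q2, q3, q4, q5, q6, q7} → {q2, q3, q4, q5, q7}.
Read 'a': {q2, q3, q4, q5, q7} → {q2, q3, q4, q5, q7}.
That set has 5 states.

5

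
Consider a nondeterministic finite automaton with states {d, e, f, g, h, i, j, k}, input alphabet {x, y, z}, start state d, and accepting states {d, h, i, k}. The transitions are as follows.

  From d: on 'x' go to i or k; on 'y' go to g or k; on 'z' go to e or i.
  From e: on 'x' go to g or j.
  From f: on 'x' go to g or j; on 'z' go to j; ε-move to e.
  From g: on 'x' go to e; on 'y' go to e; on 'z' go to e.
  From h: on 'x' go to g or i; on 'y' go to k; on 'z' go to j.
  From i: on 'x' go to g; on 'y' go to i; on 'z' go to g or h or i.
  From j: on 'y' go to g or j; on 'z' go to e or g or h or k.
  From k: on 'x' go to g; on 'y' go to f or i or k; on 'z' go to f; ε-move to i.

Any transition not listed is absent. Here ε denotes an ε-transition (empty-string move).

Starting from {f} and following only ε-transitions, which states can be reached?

Begin with {f}.
ε-move f → e; add e.

{e, f}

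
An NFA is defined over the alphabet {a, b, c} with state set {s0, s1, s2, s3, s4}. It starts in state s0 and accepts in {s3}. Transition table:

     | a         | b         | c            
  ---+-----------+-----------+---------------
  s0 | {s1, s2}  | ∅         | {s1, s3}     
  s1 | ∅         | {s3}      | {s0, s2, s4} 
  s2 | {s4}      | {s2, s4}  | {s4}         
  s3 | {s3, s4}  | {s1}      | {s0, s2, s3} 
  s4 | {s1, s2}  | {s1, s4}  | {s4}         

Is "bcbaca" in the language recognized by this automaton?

Start in {s0}.
Read 'b': {s0} → ∅.
The set is empty and remains empty for the remaining 5 symbols.
The final set ∅ contains no accepting state.

No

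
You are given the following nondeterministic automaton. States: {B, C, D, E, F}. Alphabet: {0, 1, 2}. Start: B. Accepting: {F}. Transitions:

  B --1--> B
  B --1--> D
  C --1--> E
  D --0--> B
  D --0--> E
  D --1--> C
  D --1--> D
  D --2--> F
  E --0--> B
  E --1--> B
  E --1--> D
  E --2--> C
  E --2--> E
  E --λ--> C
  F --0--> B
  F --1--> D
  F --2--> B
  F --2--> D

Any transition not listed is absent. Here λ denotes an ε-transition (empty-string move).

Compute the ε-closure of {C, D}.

Begin with {C, D}.
No ε-moves leave this set, so the closure equals the set itself.

{C, D}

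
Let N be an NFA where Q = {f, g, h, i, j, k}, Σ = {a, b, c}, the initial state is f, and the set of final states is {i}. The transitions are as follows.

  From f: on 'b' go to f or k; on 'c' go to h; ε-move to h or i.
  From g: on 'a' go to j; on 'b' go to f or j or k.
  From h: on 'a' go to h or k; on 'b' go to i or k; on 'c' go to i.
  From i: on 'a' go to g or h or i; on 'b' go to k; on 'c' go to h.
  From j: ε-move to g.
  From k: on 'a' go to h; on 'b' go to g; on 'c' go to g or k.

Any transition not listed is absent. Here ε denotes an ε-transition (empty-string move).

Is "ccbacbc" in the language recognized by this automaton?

No

Start: ε-closure({f}) = {f, h, i}.
Read 'c': {f, h, i} → {h, i}.
Read 'c': {h, i} → {h, i}.
Read 'b': {h, i} → {i, k}.
Read 'a': {i, k} → {g, h, i}.
Read 'c': {g, h, i} → {h, i}.
Read 'b': {h, i} → {i, k}.
Read 'c': {i, k} → {g, h, k}.
The final set {g, h, k} contains no accepting state.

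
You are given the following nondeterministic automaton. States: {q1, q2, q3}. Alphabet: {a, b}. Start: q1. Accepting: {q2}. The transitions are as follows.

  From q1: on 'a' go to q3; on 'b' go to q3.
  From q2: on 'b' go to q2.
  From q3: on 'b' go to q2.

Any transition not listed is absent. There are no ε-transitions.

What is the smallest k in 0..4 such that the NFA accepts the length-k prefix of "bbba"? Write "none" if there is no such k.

2

Start in {q1}.
Read 'b': q1→{q3}; now {q3}.
Read 'b': q3→{q2}; now {q2}.
None of the earlier sets intersect F, but {q2} does.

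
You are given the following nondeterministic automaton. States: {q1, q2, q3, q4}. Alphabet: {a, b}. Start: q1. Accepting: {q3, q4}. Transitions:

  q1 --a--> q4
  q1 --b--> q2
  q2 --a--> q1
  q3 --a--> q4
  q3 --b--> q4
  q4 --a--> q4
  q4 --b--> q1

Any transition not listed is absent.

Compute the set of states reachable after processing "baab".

{q1}

Start in {q1}.
Read 'b': q1→{q2}; now {q2}.
Read 'a': q2→{q1}; now {q1}.
Read 'a': q1→{q4}; now {q4}.
Read 'b': q4→{q1}; now {q1}.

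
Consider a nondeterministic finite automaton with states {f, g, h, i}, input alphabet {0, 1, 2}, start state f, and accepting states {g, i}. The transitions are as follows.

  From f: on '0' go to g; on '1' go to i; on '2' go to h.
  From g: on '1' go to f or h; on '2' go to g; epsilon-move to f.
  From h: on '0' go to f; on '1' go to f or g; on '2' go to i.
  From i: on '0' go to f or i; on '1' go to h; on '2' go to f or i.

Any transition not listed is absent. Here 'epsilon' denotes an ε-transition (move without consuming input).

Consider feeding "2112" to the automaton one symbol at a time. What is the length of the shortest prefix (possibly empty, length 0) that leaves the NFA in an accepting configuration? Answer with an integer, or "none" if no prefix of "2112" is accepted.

Start in {f}.
Read '2': {f} → {h}.
Read '1': {h} → {f, g}.
None of the earlier sets intersect F, but {f, g} does.

2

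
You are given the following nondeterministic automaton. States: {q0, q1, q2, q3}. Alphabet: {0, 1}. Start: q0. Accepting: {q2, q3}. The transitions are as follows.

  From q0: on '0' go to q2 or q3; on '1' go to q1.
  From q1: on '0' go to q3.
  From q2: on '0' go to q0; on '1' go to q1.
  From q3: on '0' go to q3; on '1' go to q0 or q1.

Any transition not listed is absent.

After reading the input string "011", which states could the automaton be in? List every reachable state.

Start in {q0}.
Read '0': q0→{q2, q3}; now {q2, q3}.
Read '1': q2→{q1}, q3→{q0, q1}; now {q0, q1}.
Read '1': q0→{q1}, q1→∅; now {q1}.

{q1}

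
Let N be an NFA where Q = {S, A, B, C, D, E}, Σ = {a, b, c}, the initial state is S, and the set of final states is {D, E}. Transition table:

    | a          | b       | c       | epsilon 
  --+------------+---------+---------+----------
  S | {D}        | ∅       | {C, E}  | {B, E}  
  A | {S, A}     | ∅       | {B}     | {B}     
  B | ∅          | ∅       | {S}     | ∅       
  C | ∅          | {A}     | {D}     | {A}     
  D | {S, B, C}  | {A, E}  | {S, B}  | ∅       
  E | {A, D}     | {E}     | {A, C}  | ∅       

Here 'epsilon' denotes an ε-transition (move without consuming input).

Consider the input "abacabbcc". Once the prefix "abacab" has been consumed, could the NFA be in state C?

No

Start: ε-closure({S}) = {S, B, E}.
Read 'a': {S, B, E} → {A, B, D}.
Read 'b': {A, B, D} → {A, B, E}.
Read 'a': {A, B, E} → {S, A, B, D, E}.
Read 'c': {S, A, B, D, E} → {S, A, B, C, E}.
Read 'a': {S, A, B, C, E} → {S, A, B, D, E}.
Read 'b': {S, A, B, D, E} → {A, B, E}.
State C is not in {A, B, E}.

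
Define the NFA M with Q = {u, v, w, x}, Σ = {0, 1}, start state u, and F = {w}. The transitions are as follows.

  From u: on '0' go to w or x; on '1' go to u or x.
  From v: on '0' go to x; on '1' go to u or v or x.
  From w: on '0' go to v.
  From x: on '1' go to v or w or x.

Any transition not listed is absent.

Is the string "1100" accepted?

No

Start in {u}.
Read '1': u→{u, x}; now {u, x}.
Read '1': u→{u, x}, x→{v, w, x}; now {u, v, w, x}.
Read '0': u→{w, x}, v→{x}, w→{v}, x→∅; now {v, w, x}.
Read '0': v→{x}, w→{v}, x→∅; now {v, x}.
The final set {v, x} contains no accepting state.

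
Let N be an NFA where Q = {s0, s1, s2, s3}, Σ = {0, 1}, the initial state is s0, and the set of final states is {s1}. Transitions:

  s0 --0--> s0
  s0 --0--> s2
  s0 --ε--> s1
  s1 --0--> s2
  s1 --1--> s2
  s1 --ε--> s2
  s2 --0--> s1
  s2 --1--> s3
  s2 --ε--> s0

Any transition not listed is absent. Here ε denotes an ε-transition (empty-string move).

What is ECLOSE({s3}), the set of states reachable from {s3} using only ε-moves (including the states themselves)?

Begin with {s3}.
No ε-moves leave this set, so the closure equals the set itself.

{s3}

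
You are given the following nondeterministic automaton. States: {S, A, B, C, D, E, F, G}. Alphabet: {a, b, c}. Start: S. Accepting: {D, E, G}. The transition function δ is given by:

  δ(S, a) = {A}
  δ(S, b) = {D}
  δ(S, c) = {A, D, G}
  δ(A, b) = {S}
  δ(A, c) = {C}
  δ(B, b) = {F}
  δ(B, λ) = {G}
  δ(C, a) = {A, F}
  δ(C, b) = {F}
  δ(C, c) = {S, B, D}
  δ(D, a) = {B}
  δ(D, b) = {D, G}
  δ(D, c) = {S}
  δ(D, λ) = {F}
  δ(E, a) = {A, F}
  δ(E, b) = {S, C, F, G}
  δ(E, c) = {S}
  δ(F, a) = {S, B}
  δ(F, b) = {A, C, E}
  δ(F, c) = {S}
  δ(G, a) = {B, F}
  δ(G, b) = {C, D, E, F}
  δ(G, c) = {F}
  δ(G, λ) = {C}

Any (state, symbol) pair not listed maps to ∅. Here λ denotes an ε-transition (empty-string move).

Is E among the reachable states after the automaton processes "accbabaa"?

Start in {S}.
Read 'a': S→{A}; now {A}.
Read 'c': A→{C}; now {C}.
Read 'c': C→{S, B, D}; union {S, B, D}; ε-closure = {S, B, C, D, F, G}.
Read 'b': S→{D}, B→{F}, C→{F}, D→{D, G}, F→{A, C, E}, G→{C, D, E, F}; now {A, C, D, E, F, G}.
Read 'a': A→∅, C→{A, F}, D→{B}, E→{A, F}, F→{S, B}, G→{B, F}; union {S, A, B, F}; ε-closure = {S, A, B, C, F, G}.
Read 'b': S→{D}, A→{S}, B→{F}, C→{F}, F→{A, C, E}, G→{C, D, E, F}; now {S, A, C, D, E, F}.
Read 'a': S→{A}, A→∅, C→{A, F}, D→{B}, E→{A, F}, F→{S, B}; union {S, A, B, F}; ε-closure = {S, A, B, C, F, G}.
Read 'a': S→{A}, A→∅, B→∅, C→{A, F}, F→{S, B}, G→{B, F}; union {S, A, B, F}; ε-closure = {S, A, B, C, F, G}.
State E is not in {S, A, B, C, F, G}.

No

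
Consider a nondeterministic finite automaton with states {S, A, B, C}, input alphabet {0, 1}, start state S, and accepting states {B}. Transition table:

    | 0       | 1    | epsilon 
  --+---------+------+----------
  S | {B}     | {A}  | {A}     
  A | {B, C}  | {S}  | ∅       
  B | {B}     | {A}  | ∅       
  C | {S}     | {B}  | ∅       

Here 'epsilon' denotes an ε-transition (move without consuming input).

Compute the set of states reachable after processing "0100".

{S, A, B}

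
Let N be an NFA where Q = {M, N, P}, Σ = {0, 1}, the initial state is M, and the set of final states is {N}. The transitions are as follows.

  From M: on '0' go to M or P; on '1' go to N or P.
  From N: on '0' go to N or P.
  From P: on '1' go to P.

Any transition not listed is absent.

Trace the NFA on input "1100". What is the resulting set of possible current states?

Start in {M}.
Read '1': M→{N, P}; now {N, P}.
Read '1': N→∅, P→{P}; now {P}.
Read '0': P→∅; now ∅.
The set is empty and remains empty for the remaining 1 symbol.

∅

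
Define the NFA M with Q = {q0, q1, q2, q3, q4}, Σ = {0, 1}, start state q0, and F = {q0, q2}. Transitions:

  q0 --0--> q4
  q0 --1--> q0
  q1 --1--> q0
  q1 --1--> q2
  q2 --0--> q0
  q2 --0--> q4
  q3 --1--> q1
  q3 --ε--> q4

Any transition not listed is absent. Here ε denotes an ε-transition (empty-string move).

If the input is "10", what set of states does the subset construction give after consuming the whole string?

Start in {q0}.
Read '1': q0→{q0}; now {q0}.
Read '0': q0→{q4}; now {q4}.

{q4}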